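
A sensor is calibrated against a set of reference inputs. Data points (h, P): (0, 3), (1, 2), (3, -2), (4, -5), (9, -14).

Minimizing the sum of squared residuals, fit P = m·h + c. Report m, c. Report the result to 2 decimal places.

m = -1.94, c = 3.41

Normal-equation sums: Σh·h = 107, Σh = 17, Σ1 = 5.
Right-hand side: Σh·P = -150, ΣP = -16.
Normal equations: [[107, 17]; [17, 5]]·[m, c]ᵀ = [-150, -16]ᵀ.
Eliminating c: 5·(row 1) − 17·(row 2) gives 246·m = 5·(-150) − 17·(-16) = -478, so m = -239/123.
Then c = ((-16) − 17·(-239/123))/5 = 419/123.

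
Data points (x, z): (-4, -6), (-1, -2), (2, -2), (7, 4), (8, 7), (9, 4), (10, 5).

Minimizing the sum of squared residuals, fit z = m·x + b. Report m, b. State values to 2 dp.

m = 0.83, b = -2.25

Forming MᵀM = [[315, 31]; [31, 7]] and Mᵀz = [192, 10]ᵀ gives MᵀM·[m, b]ᵀ = Mᵀz.
Eliminating b: 7·(row 1) − 31·(row 2) gives 1244·m = 7·192 − 31·10 = 1034, so m = 517/622.
Then b = (10 − 31·(517/622))/7 = -1401/622.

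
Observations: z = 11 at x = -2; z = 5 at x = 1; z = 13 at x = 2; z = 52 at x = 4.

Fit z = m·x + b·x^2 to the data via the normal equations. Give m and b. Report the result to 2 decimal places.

m = 0.69, b = 3.07

From the data, Σx·x = 25, Σx·x^2 = 65, Σx^2·x^2 = 289.
Right-hand side: Σx·z = 217, Σx^2·z = 933.
So MᵀM·[m, b]ᵀ = Mᵀz: [[25, 65]; [65, 289]]·[m, b]ᵀ = [217, 933]ᵀ.
det = 25·289 − 65² = 3000.
m = (217·289 − 65·933)/3000 = 517/750; b = (25·933 − 65·217)/3000 = 461/150.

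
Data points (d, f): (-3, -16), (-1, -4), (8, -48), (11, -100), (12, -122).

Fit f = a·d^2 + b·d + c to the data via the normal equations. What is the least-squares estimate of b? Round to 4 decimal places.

b = 2.2627

Compute the Gram sums: Σd^2·d^2 = 39555, Σd^2·d = 3543, Σd^2 = 339, Σd·d = 339, Σd = 27, Σ1 = 5.
For Aᵀf: Σd^2·f = -32888, Σd·f = -2896, Σf = -290.
AᵀA·[a, b, c]ᵀ = Aᵀf becomes [[39555, 3543, 339]; [3543, 339, 27]; [339, 27, 5]]·[a, b, c]ᵀ = [-32888, -2896, -290]ᵀ.
Row-reducing yields a = -57869/56076, b = 126883/56076, c = -2343/9346.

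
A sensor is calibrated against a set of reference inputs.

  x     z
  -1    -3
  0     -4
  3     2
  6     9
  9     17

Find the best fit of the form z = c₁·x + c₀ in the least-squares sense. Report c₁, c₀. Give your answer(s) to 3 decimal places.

c₁ = 2.090, c₀ = -2.905

Entries of MᵀM: Σx·x = 127, Σx = 17, Σ1 = 5.
Right-hand side: Σx·z = 216, Σz = 21.
So MᵀM·[c₁, c₀]ᵀ = Mᵀz: [[127, 17]; [17, 5]]·[c₁, c₀]ᵀ = [216, 21]ᵀ.
det = 127·5 − 17² = 346.
c₁ = (216·5 − 17·21)/346 = 723/346; c₀ = (127·21 − 17·216)/346 = -1005/346.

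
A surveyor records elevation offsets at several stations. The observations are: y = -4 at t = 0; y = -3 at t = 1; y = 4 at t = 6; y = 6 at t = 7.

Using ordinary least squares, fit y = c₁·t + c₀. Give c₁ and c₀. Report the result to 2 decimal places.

c₁ = 1.42, c₀ = -4.22

The normal equations are: 86·c₁ + 14·c₀ = 63;  14·c₁ + 4·c₀ = 3.
det = 86·4 − 14² = 148.
c₁ = (63·4 − 14·3)/148 = 105/74; c₀ = (86·3 − 14·63)/148 = -156/37.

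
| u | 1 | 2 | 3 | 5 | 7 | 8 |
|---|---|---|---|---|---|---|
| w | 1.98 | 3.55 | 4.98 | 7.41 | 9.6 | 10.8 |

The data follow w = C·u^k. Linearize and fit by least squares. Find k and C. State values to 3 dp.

Linearized form: ln w = k·ln u + ln C. From the 6 transformed points,
AᵀA = [[12.3883, 7.4265]; [7.4265, 6]], rhs = [15.2147, 10.1996]ᵀ  (here Σln u = 7.4265, Σ(ln u)² = 12.3883, Σln w = 10.1996, Σln u·ln w = 15.2147).
Solving (det = 19.1764): k = 0.81038, ln C = 0.69688, so C = exp(0.69688) = 2.00749.

k = 0.810, C = 2.007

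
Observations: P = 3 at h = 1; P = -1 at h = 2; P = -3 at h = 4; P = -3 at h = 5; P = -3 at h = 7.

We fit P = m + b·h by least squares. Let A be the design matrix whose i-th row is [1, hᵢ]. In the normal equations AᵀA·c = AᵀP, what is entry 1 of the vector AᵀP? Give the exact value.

-7

Entry 1 ↔ basis 1, so (AᵀP)_{1} = Σᵢ Pᵢ = (1)·(3) + (1)·(-1) + (1)·(-3) + (1)·(-3) + (1)·(-3) = -7.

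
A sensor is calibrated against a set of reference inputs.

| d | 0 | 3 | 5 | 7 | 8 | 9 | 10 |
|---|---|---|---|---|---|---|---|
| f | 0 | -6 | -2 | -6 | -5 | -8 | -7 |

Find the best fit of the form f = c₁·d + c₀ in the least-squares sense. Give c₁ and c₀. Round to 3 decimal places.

Compute the Gram sums: Σd·d = 328, Σd = 42, Σ1 = 7.
And Σd·f = -252, Σf = -34.
MᵀM·[c₁, c₀]ᵀ = Mᵀf becomes [[328, 42]; [42, 7]]·[c₁, c₀]ᵀ = [-252, -34]ᵀ.
Eliminating c₀: 7·(row 1) − 42·(row 2) gives 532·c₁ = 7·(-252) − 42·(-34) = -336, so c₁ = -12/19.
Then c₀ = ((-34) − 42·(-12/19))/7 = -142/133.

c₁ = -0.632, c₀ = -1.068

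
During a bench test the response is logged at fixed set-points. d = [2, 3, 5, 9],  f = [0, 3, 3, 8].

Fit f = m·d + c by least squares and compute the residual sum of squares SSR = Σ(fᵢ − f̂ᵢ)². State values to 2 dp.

Normal-equation sums: Σd·d = 119, Σd = 19, Σ1 = 4.
For Aᵀf: Σd·f = 96, Σf = 14.
Determinant 119·4 − 19² = 115.
m = (96·4 − 19·14)/115 = 118/115; c = (119·14 − 19·96)/115 = -158/115.
Residuals: -78/115, 149/115, -87/115, 16/115; SSR = 314/115.

SSR = 2.73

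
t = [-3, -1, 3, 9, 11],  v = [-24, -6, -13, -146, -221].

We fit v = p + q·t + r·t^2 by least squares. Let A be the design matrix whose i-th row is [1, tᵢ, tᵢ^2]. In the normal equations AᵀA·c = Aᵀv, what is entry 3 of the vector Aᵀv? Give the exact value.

-38906

Entry 3 ↔ basis t^2, so (Aᵀv)_{3} = Σᵢ (t^2)·vᵢ = (9)·(-24) + (1)·(-6) + (9)·(-13) + (81)·(-146) + (121)·(-221) = -38906.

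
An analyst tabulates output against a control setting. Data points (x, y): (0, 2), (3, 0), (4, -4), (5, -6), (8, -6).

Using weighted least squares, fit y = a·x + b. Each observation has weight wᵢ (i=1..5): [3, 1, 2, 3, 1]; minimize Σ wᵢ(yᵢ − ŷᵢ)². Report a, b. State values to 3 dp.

Compute the Gram sums: Σwᵢ·x·x = 180, Σwᵢ·x = 34, Σwᵢ·1 = 10.
Right-hand side: Σwᵢ·x·y = -170, Σwᵢ·y = -26.
Eliminating b: 10·(row 1) − 34·(row 2) gives 644·a = 10·(-170) − 34·(-26) = -816, so a = -204/161.
Then b = ((-26) − 34·(-204/161))/10 = 275/161.

a = -1.267, b = 1.708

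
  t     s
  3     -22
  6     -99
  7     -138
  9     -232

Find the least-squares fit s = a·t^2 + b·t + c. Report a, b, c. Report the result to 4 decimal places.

a = -3.0667, b = 1.7733, c = 0.3333

Setting ∂/∂a … = 0 gives: 10339·a + 1315·b + 175·c = -29316;  1315·a + 175·b + 25·c = -3714;  175·a + 25·b + 4·c = -491.
Inverting the 3×3 Gram matrix, [a, b, c]ᵀ = [-46/15, 133/75, 1/3]ᵀ.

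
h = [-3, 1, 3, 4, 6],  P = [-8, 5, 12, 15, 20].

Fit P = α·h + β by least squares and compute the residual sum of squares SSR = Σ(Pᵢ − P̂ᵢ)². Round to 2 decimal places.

SSR = 1.50

Setting ∂/∂α … = 0 gives: 71·α + 11·β = 245;  11·α + 5·β = 44.
(Σh·h = 71, Σh = 11, Σ1 = 5, Σh·P = 245, ΣP = 44.)
Eliminating β: 5·(row 1) − 11·(row 2) gives 234·α = 5·245 − 11·44 = 741, so α = 19/6.
Then β = (44 − 11·(19/6))/5 = 11/6.
Residuals: -1/3, 0, 2/3, 1/2, -5/6; SSR = 3/2.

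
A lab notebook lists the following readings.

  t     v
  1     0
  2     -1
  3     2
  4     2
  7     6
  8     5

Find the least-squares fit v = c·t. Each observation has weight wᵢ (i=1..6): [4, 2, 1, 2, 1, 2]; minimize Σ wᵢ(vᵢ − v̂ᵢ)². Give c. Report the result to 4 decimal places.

Forming XᵀWX = [[230]] and XᵀWv = [140]ᵀ gives XᵀWX·[c]ᵀ = XᵀWv.
c = 140/230 = 0.608696.

c = 0.6087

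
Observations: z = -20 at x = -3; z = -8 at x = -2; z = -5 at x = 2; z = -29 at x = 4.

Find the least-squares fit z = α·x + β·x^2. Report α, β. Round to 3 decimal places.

Sums needed: Σx·x = 33, Σx·x^2 = 37, Σx^2·x^2 = 369.
Right-hand side: Σx·z = -50, Σx^2·z = -696.
Eliminating β: 369·(row 1) − 37·(row 2) gives 10808·α = 369·(-50) − 37·(-696) = 7302, so α = 3651/5404.
Then β = ((-696) − 37·(3651/5404))/369 = -10559/5404.

α = 0.676, β = -1.954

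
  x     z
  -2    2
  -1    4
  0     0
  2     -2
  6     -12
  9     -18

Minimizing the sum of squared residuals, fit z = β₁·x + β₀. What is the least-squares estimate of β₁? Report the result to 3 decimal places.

β₁ = -1.986

Forming MᵀM = [[126, 14]; [14, 6]] and Mᵀz = [-246, -26]ᵀ gives MᵀM·[β₁, β₀]ᵀ = Mᵀz.
det = 126·6 − 14² = 560.
β₁ = ((-246)·6 − 14·(-26))/560 = -139/70; β₀ = (126·(-26) − 14·(-246))/560 = 3/10.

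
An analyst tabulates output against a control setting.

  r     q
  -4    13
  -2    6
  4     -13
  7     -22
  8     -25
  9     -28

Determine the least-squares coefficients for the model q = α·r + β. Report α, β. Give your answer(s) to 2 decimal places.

α = -3.14, β = 0.02

With design matrix A, AᵀA = [[230, 22]; [22, 6]] and Aᵀq = [-722, -69]ᵀ.
Δ = 230·6 − 22² = 896.
α = ((-722)·6 − 22·(-69))/896 = -201/64; β = (230·(-69) − 22·(-722))/896 = 1/64.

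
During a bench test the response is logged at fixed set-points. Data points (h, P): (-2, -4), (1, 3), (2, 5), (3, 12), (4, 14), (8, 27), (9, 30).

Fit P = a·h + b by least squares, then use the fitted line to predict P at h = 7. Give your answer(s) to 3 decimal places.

The normal system AᵀA·[a, b]ᵀ = AᵀP is [[179, 25]; [25, 7]]·[a, b]ᵀ = [599, 87]ᵀ.
Determinant 179·7 − 25² = 628.
a = (599·7 − 25·87)/628 = 1009/314; b = (179·87 − 25·599)/628 = 299/314.
At h = 7: P̂ = (1009/314)·(7) + (299/314)·(1) = 3681/157.

P̂ = 23.446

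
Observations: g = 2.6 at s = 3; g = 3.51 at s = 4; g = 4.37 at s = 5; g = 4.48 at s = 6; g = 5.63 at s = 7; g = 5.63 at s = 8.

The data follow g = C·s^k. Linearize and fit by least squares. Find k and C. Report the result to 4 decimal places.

With ln gᵢ as the transformed response and ln sᵢ as the regressor:
Σln s = 9.9115, Σ(ln s)² = 17.0401, Σln g = 8.6417, Σln s·ln g = 14.8071.
Normal system: [[17.0401, 9.9115]; [9.9115, 6]]·[k, ln C]ᵀ = [14.8071, 8.6417]ᵀ.
Δ = 17.0401·6 − (9.9115)² = 4.0036; k = (14.8071·6 − 9.9115·8.6417)/4.0036 = 0.79695, ln C = (17.0401·8.6417 − 9.9115·14.8071)/4.0036 = 0.12380, so C = exp(0.12380) = 1.13178.

k = 0.7970, C = 1.1318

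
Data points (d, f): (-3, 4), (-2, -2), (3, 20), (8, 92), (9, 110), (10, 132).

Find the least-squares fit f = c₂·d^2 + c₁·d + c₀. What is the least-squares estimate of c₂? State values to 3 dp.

c₂ = 1.008

Compute the Gram sums: Σd^2·d^2 = 20835, Σd^2·d = 2233, Σd^2 = 267, Σd·d = 267, Σd = 25, Σ1 = 6.
Right-hand side: Σd^2·f = 28206, Σd·f = 3098, Σf = 356.
Solving the 3×3 system (Gaussian elimination) gives c₂ = 76514/75903, c₁ = 75382/25301, c₀ = 156430/75903.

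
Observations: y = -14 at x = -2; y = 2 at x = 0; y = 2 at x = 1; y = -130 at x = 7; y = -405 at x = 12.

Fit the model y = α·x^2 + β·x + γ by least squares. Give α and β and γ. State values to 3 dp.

Normal-equation sums: Σx^2·x^2 = 23154, Σx^2·x = 2064, Σx^2 = 198, Σx·x = 198, Σx = 18, Σ1 = 5.
For Aᵀy: Σx^2·y = -64744, Σx·y = -5740, Σy = -545.
Normal equations: [[23154, 2064, 198]; [2064, 198, 18]; [198, 18, 5]]·[α, β, γ]ᵀ = [-64744, -5740, -545]ᵀ.
Inverting the 3×3 Gram matrix, [α, β, γ]ᵀ = [-268477/89157, 194677/89157, 70913/29719]ᵀ.

α = -3.011, β = 2.184, γ = 2.386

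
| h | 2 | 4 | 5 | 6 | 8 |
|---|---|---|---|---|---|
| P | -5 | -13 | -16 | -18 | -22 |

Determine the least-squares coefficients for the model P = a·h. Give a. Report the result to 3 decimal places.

XᵀX·[a]ᵀ = XᵀP reads: 145·a = -426.
(Σh·h = 145, Σh·P = -426.)
Hence a = -426 / 145 ≈ -2.93793.

a = -2.938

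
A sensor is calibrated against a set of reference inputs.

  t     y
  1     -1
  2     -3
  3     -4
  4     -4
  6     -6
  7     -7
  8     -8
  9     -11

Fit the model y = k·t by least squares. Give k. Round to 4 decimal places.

From the data, Σt·t = 260.
Right-hand side: Σt·y = -283.
Normal equations: [[260]]·[k]ᵀ = [-283]ᵀ.
Hence k = -283 / 260 ≈ -1.08846.

k = -1.0885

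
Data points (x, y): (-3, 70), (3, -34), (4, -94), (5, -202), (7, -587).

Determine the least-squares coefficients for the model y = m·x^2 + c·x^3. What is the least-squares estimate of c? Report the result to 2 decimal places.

c = -1.99

Entries of MᵀM: Σx^2·x^2 = 3444, Σx^2·x^3 = 20956, Σx^3·x^3 = 138828.
For Mᵀy: Σx^2·y = -34993, Σx^3·y = -235415.
Eliminating c: 138828·(row 1) − 20956·(row 2) gives 38969696·m = 138828·(-34993) − 20956·(-235415) = 75348536, so m = 9418567/4871212.
Then c = ((-235415) − 20956·(9418567/4871212))/138828 = -4840997/2435606.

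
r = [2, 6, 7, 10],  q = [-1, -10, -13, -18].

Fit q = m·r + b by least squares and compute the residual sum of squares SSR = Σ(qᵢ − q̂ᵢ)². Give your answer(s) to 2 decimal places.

SSR = 1.24

With design matrix M, MᵀM = [[189, 25]; [25, 4]] and Mᵀq = [-333, -42]ᵀ.
Eliminating b: 4·(row 1) − 25·(row 2) gives 131·m = 4·(-333) − 25·(-42) = -282, so m = -282/131.
Then b = ((-42) − 25·(-282/131))/4 = 387/131.
Residuals: 46/131, -5/131, -116/131, 75/131; SSR = 162/131.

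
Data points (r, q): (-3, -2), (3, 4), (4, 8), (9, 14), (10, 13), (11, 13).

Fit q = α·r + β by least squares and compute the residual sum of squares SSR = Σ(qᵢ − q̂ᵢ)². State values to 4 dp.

SSR = 9.8535

The normal equations are: 336·α + 34·β = 449;  34·α + 6·β = 50.
Eliminating β: 6·(row 1) − 34·(row 2) gives 860·α = 6·449 − 34·50 = 994, so α = 497/430.
Then β = (50 − 34·(497/430))/6 = 767/430.
Residuals: -68/215, -269/215, 137/86, 78/43, -147/430, -322/215; SSR = 4237/430.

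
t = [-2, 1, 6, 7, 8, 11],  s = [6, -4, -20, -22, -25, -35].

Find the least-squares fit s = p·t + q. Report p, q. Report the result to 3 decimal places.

Entries of XᵀX: Σt·t = 275, Σt = 31, Σ1 = 6.
And Σt·s = -875, Σs = -100.
So XᵀX·[p, q]ᵀ = Xᵀs: [[275, 31]; [31, 6]]·[p, q]ᵀ = [-875, -100]ᵀ.
Determinant 275·6 − 31² = 689.
p = ((-875)·6 − 31·(-100))/689 = -2150/689; q = (275·(-100) − 31·(-875))/689 = -375/689.

p = -3.120, q = -0.544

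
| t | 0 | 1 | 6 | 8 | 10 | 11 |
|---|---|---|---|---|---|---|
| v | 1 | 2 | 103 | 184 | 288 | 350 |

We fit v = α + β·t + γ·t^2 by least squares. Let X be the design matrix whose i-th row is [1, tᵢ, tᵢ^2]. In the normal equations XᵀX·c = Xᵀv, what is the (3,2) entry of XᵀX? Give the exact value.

3060

Row 3 ↔ basis t^2, column 2 ↔ basis t, so (XᵀX)_{3,2} = Σᵢ (t^2)·(t) = (0)·(0) + (1)·(1) + (36)·(6) + (64)·(8) + (100)·(10) + (121)·(11) = 3060.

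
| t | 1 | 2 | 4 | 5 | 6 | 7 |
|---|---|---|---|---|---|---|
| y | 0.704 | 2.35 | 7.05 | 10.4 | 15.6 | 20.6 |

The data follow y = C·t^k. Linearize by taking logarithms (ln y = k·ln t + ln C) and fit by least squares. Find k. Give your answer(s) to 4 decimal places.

Taking logs, ln y = k·ln t + ln C, so regress ln y on ln t.
Σln t = 7.4265, Σ(ln t)² = 11.9895, Σln y = 10.5708, Σln t·ln y = 17.8781.
Equations: 11.9895·k + 7.4265·ln C = 17.8781;  7.4265·k + 6·ln C = 10.5708.
Δ = 11.9895·6 − (7.4265)² = 16.7835; k = (17.8781·6 − 7.4265·10.5708)/16.7835 = 1.71381, ln C = (11.9895·10.5708 − 7.4265·17.8781)/16.7835 = -0.35948.

k = 1.7138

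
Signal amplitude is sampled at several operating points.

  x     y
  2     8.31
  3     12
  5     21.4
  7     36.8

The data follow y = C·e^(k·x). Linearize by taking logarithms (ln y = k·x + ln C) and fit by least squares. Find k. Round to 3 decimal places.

With ln yᵢ as the transformed response and xᵢ as the regressor:
XᵀX = [[87.0000, 17.0000]; [17.0000, 4]], rhs = [52.2451, 11.2713]ᵀ  (here Σx = 17.0000, Σ(x)² = 87.0000, Σln y = 11.2713, Σx·ln y = 52.2451).
Solving (det = 59.0000): k = 0.29439, ln C = 1.56666.

k = 0.294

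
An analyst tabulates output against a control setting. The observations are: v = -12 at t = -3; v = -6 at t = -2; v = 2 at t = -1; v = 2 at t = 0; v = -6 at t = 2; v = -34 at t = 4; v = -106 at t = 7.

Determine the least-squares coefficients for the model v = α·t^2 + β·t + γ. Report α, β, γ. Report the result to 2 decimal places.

Entries of AᵀA: Σt^2·t^2 = 2771, Σt^2·t = 379, Σt^2 = 83, Σt·t = 83, Σt = 7, Σ1 = 7.
Right-hand side: Σt^2·v = -5892, Σt·v = -844, Σv = -160.
Normal equations: [[2771, 379, 83]; [379, 83, 7]; [83, 7, 7]]·[α, β, γ]ᵀ = [-5892, -844, -160]ᵀ.
Solving the 3×3 system (Gaussian elimination) gives α = -44251/21081, β = -17383/21081, γ = 20074/7027.

α = -2.10, β = -0.82, γ = 2.86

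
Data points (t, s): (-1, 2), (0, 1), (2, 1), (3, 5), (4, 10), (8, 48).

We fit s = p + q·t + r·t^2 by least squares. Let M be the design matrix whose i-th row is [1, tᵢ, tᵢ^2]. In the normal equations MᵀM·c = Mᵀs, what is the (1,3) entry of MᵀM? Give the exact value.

Row 1 ↔ basis 1, column 3 ↔ basis t^2, so (MᵀM)_{1,3} = Σᵢ t^2 = (1)·(1) + (1)·(0) + (1)·(4) + (1)·(9) + (1)·(16) + (1)·(64) = 94.

94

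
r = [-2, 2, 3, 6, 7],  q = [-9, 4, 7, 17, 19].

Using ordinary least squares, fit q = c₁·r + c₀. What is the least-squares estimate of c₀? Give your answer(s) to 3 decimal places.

Forming AᵀA = [[102, 16]; [16, 5]] and Aᵀq = [282, 38]ᵀ gives AᵀA·[c₁, c₀]ᵀ = Aᵀq.
Eliminating c₀: 5·(row 1) − 16·(row 2) gives 254·c₁ = 5·282 − 16·38 = 802, so c₁ = 401/127.
Then c₀ = (38 − 16·(401/127))/5 = -318/127.

c₀ = -2.504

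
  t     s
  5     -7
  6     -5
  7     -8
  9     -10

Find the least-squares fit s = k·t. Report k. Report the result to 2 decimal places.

k = -1.10

Setting ∂/∂k … = 0 gives: 191·k = -211.
(Σt·t = 191, Σt·s = -211.)
Hence k = -211 / 191 ≈ -1.10471.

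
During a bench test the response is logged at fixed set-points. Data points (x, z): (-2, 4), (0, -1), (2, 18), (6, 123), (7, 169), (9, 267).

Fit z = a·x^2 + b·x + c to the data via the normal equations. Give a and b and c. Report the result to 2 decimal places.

a = 2.94, b = 3.39, c = -0.93

The normal system AᵀA·[a, b, c]ᵀ = Aᵀz is [[10290, 1288, 174]; [1288, 174, 22]; [174, 22, 6]]·[a, b, c]ᵀ = [34424, 4352, 580]ᵀ.
Solving the 3×3 system (Gaussian elimination) gives a = 29486/10041, b = 56762/16735, c = -46702/50205.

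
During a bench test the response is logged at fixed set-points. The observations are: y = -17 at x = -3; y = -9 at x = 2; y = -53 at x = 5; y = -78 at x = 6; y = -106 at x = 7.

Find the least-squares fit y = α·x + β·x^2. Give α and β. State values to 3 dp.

The normal system MᵀM·[α, β]ᵀ = Mᵀy is [[123, 665]; [665, 4419]]·[α, β]ᵀ = [-1442, -9516]ᵀ.
Determinant 123·4419 − 665² = 101312.
α = ((-1442)·4419 − 665·(-9516))/101312 = -22029/50656; β = (123·(-9516) − 665·(-1442))/101312 = -105769/50656.

α = -0.435, β = -2.088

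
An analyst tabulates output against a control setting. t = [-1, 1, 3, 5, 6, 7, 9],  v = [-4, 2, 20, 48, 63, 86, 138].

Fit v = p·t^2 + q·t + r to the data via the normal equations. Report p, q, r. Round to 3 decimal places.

From the data, Σt^2·t^2 = 10966, Σt^2·t = 1440, Σt^2 = 202, Σt·t = 202, Σt = 30, Σ1 = 7.
For Aᵀv: Σt^2·v = 19038, Σt·v = 2528, Σv = 353.
Inverting the 3×3 Gram matrix, [p, q, r]ᵀ = [117190/82929, 76647/27643, -185239/82929]ᵀ.

p = 1.413, q = 2.773, r = -2.234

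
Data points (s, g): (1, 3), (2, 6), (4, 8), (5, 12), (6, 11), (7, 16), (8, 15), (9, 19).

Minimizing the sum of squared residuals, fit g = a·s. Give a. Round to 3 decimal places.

Normal-equation sums: Σs·s = 276.
Moment sums: Σs·g = 576.
Hence a = 576 / 276 ≈ 2.08696.

a = 2.087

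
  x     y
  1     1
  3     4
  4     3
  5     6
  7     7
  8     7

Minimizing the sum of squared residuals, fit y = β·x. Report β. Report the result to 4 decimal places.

Normal-equation sums: Σx·x = 164.
Right-hand side: Σx·y = 160.
Hence β = 160 / 164 ≈ 0.97561.

β = 0.9756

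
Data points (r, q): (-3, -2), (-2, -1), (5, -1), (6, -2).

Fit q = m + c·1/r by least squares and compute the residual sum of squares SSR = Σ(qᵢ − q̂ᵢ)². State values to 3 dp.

SSR = 0.988

Entries of XᵀX: Σ1 = 4, Σ1/r = -7/15, Σ1/r·1/r = 193/450.
For Xᵀq: Σq = -6, Σ1/r·q = 19/30.
Normal equations: [[4, -7/15]; [-7/15, 193/450]]·[m, c]ᵀ = [-6, 19/30]ᵀ.
Determinant 4·(193/450) − (-7/15)² = 337/225.
m = ((-6)·(193/450) − (-7/15)·(19/30))/(337/225) = -1025/674; c = (4·(19/30) − (-7/15)·(-6))/(337/225) = -60/337.
Residuals: -363/674, 291/674, 375/674, -303/674; SSR = 333/337.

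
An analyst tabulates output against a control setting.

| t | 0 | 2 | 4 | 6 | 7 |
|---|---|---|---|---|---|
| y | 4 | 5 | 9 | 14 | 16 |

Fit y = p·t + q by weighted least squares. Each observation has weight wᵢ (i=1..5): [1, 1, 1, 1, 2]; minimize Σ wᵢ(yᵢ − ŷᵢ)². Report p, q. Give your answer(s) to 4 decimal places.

Normal-equation sums: Σwᵢ·t·t = 154, Σwᵢ·t = 26, Σwᵢ·1 = 6.
For MᵀWy: Σwᵢ·t·y = 354, Σwᵢ·y = 64.
Determinant 154·6 − 26² = 248.
p = (354·6 − 26·64)/248 = 115/62; q = (154·64 − 26·354)/248 = 163/62.

p = 1.8548, q = 2.6290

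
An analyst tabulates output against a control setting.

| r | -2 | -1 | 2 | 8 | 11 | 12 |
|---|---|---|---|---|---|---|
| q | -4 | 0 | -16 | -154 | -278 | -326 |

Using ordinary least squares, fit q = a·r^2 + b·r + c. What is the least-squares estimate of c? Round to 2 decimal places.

Normal-equation sums: Σr^2·r^2 = 39506, Σr^2·r = 3570, Σr^2 = 338, Σr·r = 338, Σr = 30, Σ1 = 6.
Right-hand side: Σr^2·q = -90518, Σr·q = -8226, Σq = -778.
MᵀM·[a, b, c]ᵀ = Mᵀq becomes [[39506, 3570, 338]; [3570, 338, 30]; [338, 30, 6]]·[a, b, c]ᵀ = [-90518, -8226, -778]ᵀ.
Inverting the 3×3 Gram matrix, [a, b, c]ᵀ = [-2, -144/47, -79/47]ᵀ.

c = -1.68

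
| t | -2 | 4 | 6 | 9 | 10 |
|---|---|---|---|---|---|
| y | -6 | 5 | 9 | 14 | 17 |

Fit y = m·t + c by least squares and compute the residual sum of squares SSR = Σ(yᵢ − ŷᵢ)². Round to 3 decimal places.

SSR = 0.673

Forming XᵀX = [[237, 27]; [27, 5]] and Xᵀy = [382, 39]ᵀ gives XᵀX·[m, c]ᵀ = Xᵀy.
Eliminating c: 5·(row 1) − 27·(row 2) gives 456·m = 5·382 − 27·39 = 857, so m = 857/456.
Then c = (39 − 27·(857/456))/5 = -357/152.
Residuals: 49/456, -77/456, 11/152, -43/76, 253/456; SSR = 307/456.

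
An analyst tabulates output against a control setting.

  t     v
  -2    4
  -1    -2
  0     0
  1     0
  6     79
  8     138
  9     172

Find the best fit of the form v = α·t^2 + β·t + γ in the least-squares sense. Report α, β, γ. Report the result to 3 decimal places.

α = 2.002, β = 1.364, γ = -1.719

MᵀM·[α, β, γ]ᵀ = Mᵀv reads: 11971·α + 1449·β + 187·γ = 25622;  1449·α + 187·β + 21·γ = 3120;  187·α + 21·β + 7·γ = 391.
(Σt^2·t^2 = 11971, Σt^2·t = 1449, Σt^2 = 187, Σt·t = 187, Σt = 21, Σ1 = 7, Σt^2·v = 25622, Σt·v = 3120, Σv = 391.)
Row-reducing yields α = 267709/133716, β = 60805/44572, γ = -114953/66858.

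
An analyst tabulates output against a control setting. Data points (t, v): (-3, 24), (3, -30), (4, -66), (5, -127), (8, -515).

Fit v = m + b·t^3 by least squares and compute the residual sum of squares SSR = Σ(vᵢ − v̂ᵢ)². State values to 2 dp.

SSR = 1.15

Sums needed: Σ1 = 5, Σt^3 = 701, Σt^3·t^3 = 283323.
For Xᵀv: Σv = -714, Σt^3·v = -285237.
Normal equations: [[5, 701]; [701, 283323]]·[m, b]ᵀ = [-714, -285237]ᵀ.
Determinant 5·283323 − 701² = 925214.
m = ((-714)·283323 − 701·(-285237))/925214 = -2341485/925214; b = (5·(-285237) − 701·(-714))/925214 = -925671/925214.
Residuals: -223248/462607, -210909/462607, 520305/925214, 274091/462607, -200173/925214; SSR = 1068487/925214.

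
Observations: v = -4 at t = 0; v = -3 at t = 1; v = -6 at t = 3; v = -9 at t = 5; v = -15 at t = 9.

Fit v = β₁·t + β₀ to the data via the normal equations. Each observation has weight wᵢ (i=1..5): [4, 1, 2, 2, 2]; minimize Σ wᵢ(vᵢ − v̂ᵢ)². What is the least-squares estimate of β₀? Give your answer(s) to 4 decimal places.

β₀ = -3.2553

Forming XᵀWX = [[231, 35]; [35, 11]] and XᵀWv = [-399, -79]ᵀ gives XᵀWX·[β₁, β₀]ᵀ = XᵀWv.
Eliminating β₀: 11·(row 1) − 35·(row 2) gives 1316·β₁ = 11·(-399) − 35·(-79) = -1624, so β₁ = -58/47.
Then β₀ = ((-79) − 35·(-58/47))/11 = -153/47.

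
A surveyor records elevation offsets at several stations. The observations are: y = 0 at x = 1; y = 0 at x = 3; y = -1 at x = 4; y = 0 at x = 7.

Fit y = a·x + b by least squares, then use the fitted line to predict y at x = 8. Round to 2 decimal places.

Forming AᵀA = [[75, 15]; [15, 4]] and Aᵀy = [-4, -1]ᵀ gives AᵀA·[a, b]ᵀ = Aᵀy.
Eliminating b: 4·(row 1) − 15·(row 2) gives 75·a = 4·(-4) − 15·(-1) = -1, so a = -1/75.
Then b = ((-1) − 15·(-1/75))/4 = -1/5.
At x = 8: ŷ = (-1/75)·(8) + (-1/5)·(1) = -23/75.

ŷ = -0.31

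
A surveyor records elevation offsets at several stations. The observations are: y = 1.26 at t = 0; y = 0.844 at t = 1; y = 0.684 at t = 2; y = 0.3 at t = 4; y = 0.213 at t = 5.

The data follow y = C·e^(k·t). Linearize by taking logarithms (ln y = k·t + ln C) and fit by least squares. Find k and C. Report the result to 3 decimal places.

Taking logs, ln y = k·t + ln C, so regress ln y on t.
AᵀA = [[46.0000, 12.0000]; [12.0000, 5]], rhs = [-13.4774, -3.0687]ᵀ  (here Σt = 12.0000, Σ(t)² = 46.0000, Σln y = -3.0687, Σt·ln y = -13.4774).
Δ = 46.0000·5 − (12.0000)² = 86.0000; k = (-13.4774·5 − 12.0000·-3.0687)/86.0000 = -0.35538, ln C = (46.0000·-3.0687 − 12.0000·-13.4774)/86.0000 = 0.23916, so C = exp(0.23916) = 1.27018.

k = -0.355, C = 1.270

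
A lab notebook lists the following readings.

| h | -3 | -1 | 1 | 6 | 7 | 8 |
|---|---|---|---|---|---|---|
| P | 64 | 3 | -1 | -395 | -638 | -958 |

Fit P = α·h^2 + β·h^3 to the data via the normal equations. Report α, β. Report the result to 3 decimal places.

Sums needed: Σh^2·h^2 = 7876, Σh^2·h^3 = 57108, Σh^3·h^3 = 427180.
Right-hand side: Σh^2·P = -106216, Σh^3·P = -796382.
So XᵀX·[α, β]ᵀ = XᵀP: [[7876, 57108]; [57108, 427180]]·[α, β]ᵀ = [-106216, -796382]ᵀ.
Eliminating β: 427180·(row 1) − 57108·(row 2) gives 103146016·α = 427180·(-106216) − 57108·(-796382) = 106432376, so α = 13304047/12893252.
Then β = ((-796382) − 57108·(13304047/12893252))/427180 = -25815163/12893252.

α = 1.032, β = -2.002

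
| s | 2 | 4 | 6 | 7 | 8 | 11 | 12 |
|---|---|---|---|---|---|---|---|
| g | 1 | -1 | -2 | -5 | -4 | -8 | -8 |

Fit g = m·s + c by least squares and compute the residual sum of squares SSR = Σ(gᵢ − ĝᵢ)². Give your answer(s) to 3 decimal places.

The normal system MᵀM·[m, c]ᵀ = Mᵀg is [[434, 50]; [50, 7]]·[m, c]ᵀ = [-265, -27]ᵀ.
Eliminating c: 7·(row 1) − 50·(row 2) gives 538·m = 7·(-265) − 50·(-27) = -505, so m = -505/538.
Then c = ((-27) − 50·(-505/538))/7 = 766/269.
Residuals: 8/269, -25/269, 211/269, -687/538, 178/269, -281/538, 112/269; SSR = 1689/538.

SSR = 3.139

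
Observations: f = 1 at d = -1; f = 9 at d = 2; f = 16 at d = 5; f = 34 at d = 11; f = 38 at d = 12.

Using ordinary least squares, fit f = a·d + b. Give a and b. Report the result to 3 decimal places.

a = 2.828, b = 3.197

Forming AᵀA = [[295, 29]; [29, 5]] and Aᵀf = [927, 98]ᵀ gives AᵀA·[a, b]ᵀ = Aᵀf.
Determinant 295·5 − 29² = 634.
a = (927·5 − 29·98)/634 = 1793/634; b = (295·98 − 29·927)/634 = 2027/634.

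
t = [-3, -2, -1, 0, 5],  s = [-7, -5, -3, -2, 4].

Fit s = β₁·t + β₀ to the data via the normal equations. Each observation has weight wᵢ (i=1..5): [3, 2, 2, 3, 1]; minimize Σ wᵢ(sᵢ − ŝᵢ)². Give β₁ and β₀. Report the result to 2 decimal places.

β₁ = 1.39, β₀ = -2.28

Entries of MᵀWM: Σwᵢ·t·t = 62, Σwᵢ·t = -10, Σwᵢ·1 = 11.
And Σwᵢ·t·s = 109, Σwᵢ·s = -39.
Eliminating β₀: 11·(row 1) − (-10)·(row 2) gives 582·β₁ = 11·109 − (-10)·(-39) = 809, so β₁ = 809/582.
Then β₀ = ((-39) − (-10)·(809/582))/11 = -664/291.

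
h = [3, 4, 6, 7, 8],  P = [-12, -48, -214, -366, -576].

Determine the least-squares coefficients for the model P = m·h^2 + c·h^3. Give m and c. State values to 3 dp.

The normal system MᵀM·[m, c]ᵀ = MᵀP is [[8130, 58618]; [58618, 431274]]·[m, c]ᵀ = [-63378, -470070]ᵀ.
Eliminating c: 431274·(row 1) − 58618·(row 2) gives 70187696·m = 431274·(-63378) − 58618·(-470070) = 221279688, so m = 27659961/8773462.
Then c = ((-470070) − 58618·(27659961/8773462))/431274 = -13322187/8773462.

m = 3.153, c = -1.518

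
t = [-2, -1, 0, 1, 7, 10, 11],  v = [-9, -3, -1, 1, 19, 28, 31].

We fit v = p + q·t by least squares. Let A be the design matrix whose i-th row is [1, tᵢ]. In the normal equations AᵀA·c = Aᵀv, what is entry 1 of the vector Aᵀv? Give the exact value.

Entry 1 ↔ basis 1, so (Aᵀv)_{1} = Σᵢ vᵢ = (1)·(-9) + (1)·(-3) + (1)·(-1) + (1)·(1) + (1)·(19) + (1)·(28) + (1)·(31) = 66.

66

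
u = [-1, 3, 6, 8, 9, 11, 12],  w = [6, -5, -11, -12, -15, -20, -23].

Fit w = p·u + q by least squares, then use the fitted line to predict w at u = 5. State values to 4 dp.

The normal equations are: 456·p + 48·q = -814;  48·p + 7·q = -80.
(Σu·u = 456, Σu = 48, Σ1 = 7, Σu·w = -814, Σw = -80.)
Eliminating q: 7·(row 1) − 48·(row 2) gives 888·p = 7·(-814) − 48·(-80) = -1858, so p = -929/444.
Then q = ((-80) − 48·(-929/444))/7 = 108/37.
At u = 5: ŵ = (-929/444)·(5) + (108/37)·(1) = -3349/444.

ŵ = -7.5428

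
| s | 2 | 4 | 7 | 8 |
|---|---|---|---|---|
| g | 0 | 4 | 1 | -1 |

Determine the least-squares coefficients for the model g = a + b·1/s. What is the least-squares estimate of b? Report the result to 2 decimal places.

From the data, Σ1 = 4, Σ1/s = 57/56, Σ1/s·1/s = 1093/3136.
For Mᵀg: Σg = 4, Σ1/s·g = 57/56.
So MᵀM·[a, b]ᵀ = Mᵀg: [[4, 57/56]; [57/56, 1093/3136]]·[a, b]ᵀ = [4, 57/56]ᵀ.
Eliminating b: (1093/3136)·(row 1) − (57/56)·(row 2) gives (1123/3136)·a = (1093/3136)·4 − (57/56)·(57/56) = 1123/3136, so a = 1.
Then b = ((57/56) − (57/56)·1)/(1093/3136) = 0.

b = 0.00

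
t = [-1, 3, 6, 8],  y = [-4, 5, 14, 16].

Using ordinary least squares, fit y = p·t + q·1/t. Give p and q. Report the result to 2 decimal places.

p = 2.04, q = 1.59

Compute the Gram sums: Σt·t = 110, Σt·1/t = 4, Σ1/t·1/t = 665/576.
Right-hand side: Σt·y = 231, Σ1/t·y = 10.
Normal equations: [[110, 4]; [4, 665/576]]·[p, q]ᵀ = [231, 10]ᵀ.
det = 110·(665/576) − 4² = 31967/288.
p = (231·(665/576) − 4·10)/(31967/288) = 130575/63934; q = (110·10 − 4·231)/(31967/288) = 50688/31967.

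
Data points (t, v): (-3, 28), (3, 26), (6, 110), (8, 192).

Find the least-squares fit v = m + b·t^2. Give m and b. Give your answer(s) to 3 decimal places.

From the data, Σ1 = 4, Σt^2 = 118, Σt^2·t^2 = 5554.
And Σv = 356, Σt^2·v = 16734.
So AᵀA·[m, b]ᵀ = Aᵀv: [[4, 118]; [118, 5554]]·[m, b]ᵀ = [356, 16734]ᵀ.
Eliminating b: 5554·(row 1) − 118·(row 2) gives 8292·m = 5554·356 − 118·16734 = 2612, so m = 653/2073.
Then b = (16734 − 118·(653/2073))/5554 = 6232/2073.

m = 0.315, b = 3.006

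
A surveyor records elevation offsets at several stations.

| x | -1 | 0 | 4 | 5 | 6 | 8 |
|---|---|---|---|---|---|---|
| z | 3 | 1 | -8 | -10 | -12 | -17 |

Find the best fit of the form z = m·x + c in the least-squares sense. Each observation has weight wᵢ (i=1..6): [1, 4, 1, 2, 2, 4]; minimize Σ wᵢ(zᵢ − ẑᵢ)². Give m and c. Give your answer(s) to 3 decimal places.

m = -2.228, c = 0.998

Sums needed: Σwᵢ·x·x = 395, Σwᵢ·x = 57, Σwᵢ·1 = 14.
And Σwᵢ·x·z = -823, Σwᵢ·z = -113.
Normal equations: [[395, 57]; [57, 14]]·[m, c]ᵀ = [-823, -113]ᵀ.
det = 395·14 − 57² = 2281.
m = ((-823)·14 − 57·(-113))/2281 = -5081/2281; c = (395·(-113) − 57·(-823))/2281 = 2276/2281.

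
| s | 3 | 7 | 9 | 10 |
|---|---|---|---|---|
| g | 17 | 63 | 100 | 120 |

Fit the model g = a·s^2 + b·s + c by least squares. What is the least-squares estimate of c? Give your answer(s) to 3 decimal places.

Compute the Gram sums: Σs^2·s^2 = 19043, Σs^2·s = 2099, Σs^2 = 239, Σs·s = 239, Σs = 29, Σ1 = 4.
Right-hand side: Σs^2·g = 23340, Σs·g = 2592, Σg = 300.
Solving the 3×3 system (Gaussian elimination) gives a = 197/186, b = 941/930, c = 679/155.

c = 4.381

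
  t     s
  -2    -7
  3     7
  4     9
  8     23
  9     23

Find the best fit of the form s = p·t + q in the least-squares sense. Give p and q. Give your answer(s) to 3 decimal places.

p = 2.850, q = -1.539

Forming XᵀX = [[174, 22]; [22, 5]] and Xᵀs = [462, 55]ᵀ gives XᵀX·[p, q]ᵀ = Xᵀs.
det = 174·5 − 22² = 386.
p = (462·5 − 22·55)/386 = 550/193; q = (174·55 − 22·462)/386 = -297/193.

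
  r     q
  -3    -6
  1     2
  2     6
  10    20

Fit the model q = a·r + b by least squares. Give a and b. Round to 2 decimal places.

XᵀX·[a, b]ᵀ = Xᵀq reads: 114·a + 10·b = 232;  10·a + 4·b = 22.
Eliminating b: 4·(row 1) − 10·(row 2) gives 356·a = 4·232 − 10·22 = 708, so a = 177/89.
Then b = (22 − 10·(177/89))/4 = 47/89.

a = 1.99, b = 0.53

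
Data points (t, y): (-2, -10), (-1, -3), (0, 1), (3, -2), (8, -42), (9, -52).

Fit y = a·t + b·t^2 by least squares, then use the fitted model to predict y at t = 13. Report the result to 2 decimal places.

Compute the Gram sums: Σt·t = 159, Σt·t^2 = 1259, Σt^2·t^2 = 10755.
And Σt·y = -787, Σt^2·y = -6961.
Normal equations: [[159, 1259]; [1259, 10755]]·[a, b]ᵀ = [-787, -6961]ᵀ.
Eliminating b: 10755·(row 1) − 1259·(row 2) gives 124964·a = 10755·(-787) − 1259·(-6961) = 299714, so a = 149857/62482.
Then b = ((-6961) − 1259·(149857/62482))/10755 = -57983/62482.
At t = 13: ŷ = (149857/62482)·(13) + (-57983/62482)·(169) = -3925493/31241.

ŷ = -125.65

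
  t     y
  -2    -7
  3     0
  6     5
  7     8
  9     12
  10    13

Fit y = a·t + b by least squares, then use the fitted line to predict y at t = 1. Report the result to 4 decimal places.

The normal system MᵀM·[a, b]ᵀ = Mᵀy is [[279, 33]; [33, 6]]·[a, b]ᵀ = [338, 31]ᵀ.
det = 279·6 − 33² = 585.
a = (338·6 − 33·31)/585 = 67/39; b = (279·31 − 33·338)/585 = -167/39.
At t = 1: ŷ = (67/39)·(1) + (-167/39)·(1) = -100/39.

ŷ = -2.5641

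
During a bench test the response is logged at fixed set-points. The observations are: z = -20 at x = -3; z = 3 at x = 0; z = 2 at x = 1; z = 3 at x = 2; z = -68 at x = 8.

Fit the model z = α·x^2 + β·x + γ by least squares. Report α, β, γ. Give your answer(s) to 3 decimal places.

MᵀM·[α, β, γ]ᵀ = Mᵀz reads: 4194·α + 494·β + 78·γ = -4518;  494·α + 78·β + 8·γ = -476;  78·α + 8·β + 5·γ = -80.
Row-reducing yields α = -105903/72256, β = 214023/72256, γ = 76777/36128.

α = -1.466, β = 2.962, γ = 2.125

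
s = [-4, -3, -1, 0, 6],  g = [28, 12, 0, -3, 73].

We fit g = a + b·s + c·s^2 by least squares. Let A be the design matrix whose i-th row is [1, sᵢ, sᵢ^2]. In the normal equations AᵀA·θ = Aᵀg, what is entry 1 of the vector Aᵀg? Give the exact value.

Entry 1 ↔ basis 1, so (Aᵀg)_{1} = Σᵢ gᵢ = (1)·(28) + (1)·(12) + (1)·(0) + (1)·(-3) + (1)·(73) = 110.

110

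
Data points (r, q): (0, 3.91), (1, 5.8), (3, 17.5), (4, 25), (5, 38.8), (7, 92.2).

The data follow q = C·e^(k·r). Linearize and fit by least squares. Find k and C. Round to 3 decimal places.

k = 0.457, C = 3.953

Let Y = ln q. Fitting Y = k·r + ln C by least squares:
AᵀA = [[100.0000, 20.0000]; [20.0000, 6]], rhs = [73.1798, 17.3849]ᵀ  (here Σr = 20.0000, Σ(r)² = 100.0000, Σln q = 17.3849, Σr·ln q = 73.1798).
Solving (det = 200.0000): k = 0.45691, ln C = 1.37445, so C = exp(1.37445) = 3.95289.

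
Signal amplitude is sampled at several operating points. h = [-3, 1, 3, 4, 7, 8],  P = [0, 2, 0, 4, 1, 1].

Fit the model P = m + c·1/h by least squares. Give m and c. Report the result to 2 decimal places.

m = 1.00, c = 1.33

Normal-equation sums: Σ1 = 6, Σ1/h = 85/56, Σ1/h·1/h = 37277/28224.
For XᵀP: ΣP = 8, Σ1/h·P = 183/56.
Eliminating c: (37277/28224)·(row 1) − (85/56)·(row 2) gives (52879/9408)·m = (37277/28224)·8 − (85/56)·(183/56) = 3229/576, so m = 158221/158637.
Then c = ((183/56) − (85/56)·(158221/158637))/(37277/28224) = 70224/52879.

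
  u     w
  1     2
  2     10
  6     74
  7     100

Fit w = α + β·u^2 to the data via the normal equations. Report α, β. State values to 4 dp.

α = 0.9272, β = 2.0255

Forming XᵀX = [[4, 90]; [90, 3714]] and Xᵀw = [186, 7606]ᵀ gives XᵀX·[α, β]ᵀ = Xᵀw.
Determinant 4·3714 − 90² = 6756.
α = (186·3714 − 90·7606)/6756 = 522/563; β = (4·7606 − 90·186)/6756 = 3421/1689.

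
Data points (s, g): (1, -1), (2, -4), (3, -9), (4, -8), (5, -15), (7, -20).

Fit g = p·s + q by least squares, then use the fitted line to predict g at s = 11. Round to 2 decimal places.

The normal equations are: 104·p + 22·q = -283;  22·p + 6·q = -57.
(Σs·s = 104, Σs = 22, Σ1 = 6, Σs·g = -283, Σg = -57.)
Δ = 104·6 − 22² = 140.
p = ((-283)·6 − 22·(-57))/140 = -111/35; q = (104·(-57) − 22·(-283))/140 = 149/70.
At s = 11: ĝ = (-111/35)·(11) + (149/70)·(1) = -2293/70.

ĝ = -32.76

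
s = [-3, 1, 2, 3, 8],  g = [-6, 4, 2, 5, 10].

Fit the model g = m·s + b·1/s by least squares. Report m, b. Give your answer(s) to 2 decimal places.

The normal equations are: 87·m + 5·b = 121;  5·m + (857/576)·b = 119/12.
det = 87·(857/576) − 5² = 20053/192.
m = (121·(857/576) − 5·(119/12))/(20053/192) = 75137/60159; b = (87·(119/12) − 5·121)/(20053/192) = 49488/20053.

m = 1.25, b = 2.47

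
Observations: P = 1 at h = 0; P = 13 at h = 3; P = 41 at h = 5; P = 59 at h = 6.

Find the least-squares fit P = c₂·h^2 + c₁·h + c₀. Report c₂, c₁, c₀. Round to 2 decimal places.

c₂ = 1.86, c₁ = -1.44, c₀ = 0.92

Normal-equation sums: Σh^2·h^2 = 2002, Σh^2·h = 368, Σh^2 = 70, Σh·h = 70, Σh = 14, Σ1 = 4.
Right-hand side: Σh^2·P = 3266, Σh·P = 598, ΣP = 114.
Row-reducing yields c₂ = 41/22, c₁ = -95/66, c₀ = 61/66.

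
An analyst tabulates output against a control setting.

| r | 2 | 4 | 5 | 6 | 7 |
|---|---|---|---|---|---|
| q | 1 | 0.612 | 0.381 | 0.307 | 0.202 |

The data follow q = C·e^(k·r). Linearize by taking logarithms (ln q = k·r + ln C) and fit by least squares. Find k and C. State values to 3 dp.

Let Y = ln q. Fitting Y = k·r + ln C by least squares:
Σr = 24.0000, Σ(r)² = 130.0000, Σln q = -4.2364, Σr·ln q = -25.0707.
Normal system: [[130.0000, 24.0000]; [24.0000, 5]]·[k, ln C]ᵀ = [-25.0707, -4.2364]ᵀ.
Δ = 130.0000·5 − (24.0000)² = 74.0000; k = (-25.0707·5 − 24.0000·-4.2364)/74.0000 = -0.32001, ln C = (130.0000·-4.2364 − 24.0000·-25.0707)/74.0000 = 0.68877, so C = exp(0.68877) = 1.99126.

k = -0.320, C = 1.991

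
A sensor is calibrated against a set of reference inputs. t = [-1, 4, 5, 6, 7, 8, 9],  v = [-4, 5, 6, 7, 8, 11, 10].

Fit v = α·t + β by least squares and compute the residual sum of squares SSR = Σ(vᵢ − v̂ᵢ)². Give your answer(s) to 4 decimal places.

SSR = 4.9391

Entries of AᵀA: Σt·t = 272, Σt = 38, Σ1 = 7.
Moment sums: Σt·v = 330, Σv = 43.
det = 272·7 − 38² = 460.
α = (330·7 − 38·43)/460 = 169/115; β = (272·43 − 38·330)/460 = -211/115.
Residuals: -16/23, 22/23, 56/115, 2/115, -52/115, 124/115, -32/23; SSR = 568/115.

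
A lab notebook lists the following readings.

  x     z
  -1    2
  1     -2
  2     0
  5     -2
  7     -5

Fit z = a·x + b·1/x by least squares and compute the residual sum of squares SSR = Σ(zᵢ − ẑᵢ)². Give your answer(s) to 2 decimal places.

Forming MᵀM = [[80, 5]; [5, 11321/4900]] and Mᵀz = [-49, -179/35]ᵀ gives MᵀM·[a, b]ᵀ = Mᵀz.
Determinant 80·(11321/4900) − 5² = 39159/245.
a = ((-49)·(11321/4900) − 5·(-179/35))/(39159/245) = -143143/261060; b = (80·(-179/35) − 5·(-49))/(39159/245) = -13405/13053.
Residuals: 36959/87020, -36959/87020, 35028/21755, 16481/17404, -88333/87020; SSR = 424691/87020.

SSR = 4.88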